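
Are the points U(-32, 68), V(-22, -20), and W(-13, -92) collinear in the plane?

No

UV = (10, -88), UW = (19, -160).
det[UV; UW] = (10)(-160) − (-88)(19) = 72.
The determinant is nonzero, so they are not collinear.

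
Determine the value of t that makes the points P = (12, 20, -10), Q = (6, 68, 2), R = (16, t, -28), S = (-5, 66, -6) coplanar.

Coplanarity ⇔ det[PQ; PR; PS] = 0.
Expanding, this is linear in t: (180)t + (7560) = 0.
So t = -42.

-42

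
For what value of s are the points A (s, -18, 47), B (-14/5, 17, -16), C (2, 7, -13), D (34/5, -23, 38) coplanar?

Coplanarity ⇔ det[AB; AC; AD] = 0.
Expanding, this is linear in s: (420)s + (-840) = 0.
So s = 2.

2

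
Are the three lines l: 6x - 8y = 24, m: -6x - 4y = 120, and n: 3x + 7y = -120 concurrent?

Yes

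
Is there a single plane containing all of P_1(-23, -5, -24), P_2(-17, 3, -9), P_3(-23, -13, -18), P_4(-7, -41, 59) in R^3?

The four points are coplanar iff the 3×3 determinant with rows P_1P_2, P_1P_3, P_1P_4 is zero.
Rows: (6, 8, 15), (0, -8, 6), (16, -36, 83).
Expanding along the first row: (6)(-448) − (8)(-96) + (15)(128) = 0.
Zero determinant ⇒ coplanar.

Yes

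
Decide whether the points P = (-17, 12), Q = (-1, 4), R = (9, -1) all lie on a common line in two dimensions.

Yes

PQ = (16, -8), PR = (26, -13).
Checking proportionality: PR = 13/8·PQ, so the vectors are parallel and the points are collinear.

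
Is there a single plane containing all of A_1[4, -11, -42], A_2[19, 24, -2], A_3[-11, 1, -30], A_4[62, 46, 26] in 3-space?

With A_1 as base: A_1A_2 = (15, 35, 40), A_1A_3 = (-15, 12, 12), A_1A_4 = (58, 57, 68).
A_1A_3 × A_1A_4 = (132, 1716, -1551).
A_1A_2 · (A_1A_3 × A_1A_4) = 0.
The scalar triple product vanishes, so the four points are coplanar.

Yes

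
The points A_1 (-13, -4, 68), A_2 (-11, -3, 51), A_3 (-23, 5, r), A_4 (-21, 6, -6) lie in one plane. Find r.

Normal to plane A_1A_2A_4: n = (96, 284, 28); plane equation n·P = -480.
Requiring n·A_3 = -480: (28)r + (-788) = -480.
So r = 11.

11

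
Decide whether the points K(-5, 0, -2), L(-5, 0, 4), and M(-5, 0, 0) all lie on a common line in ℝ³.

KL = (0, 0, 6), KM = (0, 0, 2).
Each component of KM is 1/3 times the corresponding component of KL, so KM = 1/3·KL and the points are collinear.

Yes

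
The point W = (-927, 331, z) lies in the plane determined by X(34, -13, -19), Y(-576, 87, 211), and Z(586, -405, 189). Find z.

86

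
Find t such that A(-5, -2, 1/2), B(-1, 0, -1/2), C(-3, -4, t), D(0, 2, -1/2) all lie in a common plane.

-1/2

The points are coplanar iff AB · (AC × AD) = 0.
Expanding, this is linear in t: (-6)t + (-3) = 0.
So t = -1/2.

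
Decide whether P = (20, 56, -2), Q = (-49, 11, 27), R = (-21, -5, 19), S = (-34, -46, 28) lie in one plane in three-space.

A normal to the plane through P, Q, R is n = PQ × PR = (824, 260, 2364).
The plane has equation n·X = 26312. For S: n·S = 26216.
26216 ≠ 26312, so S is off the plane.

No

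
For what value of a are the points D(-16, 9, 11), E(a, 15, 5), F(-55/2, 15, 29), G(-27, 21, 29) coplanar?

-23/2

Normal to plane DFG: n = (-108, 9, -72); plane equation n·P = 1017.
Requiring n·E = 1017: (-108)a + (-225) = 1017.
So a = -23/2.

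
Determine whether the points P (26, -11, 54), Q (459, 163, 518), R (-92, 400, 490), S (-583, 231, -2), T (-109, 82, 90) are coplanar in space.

No

The plane through P, Q, R has normal n = PQ × PR = (-114840, -243540, 198495) and equation n·X = 10411830.
Checking the remaining points: n·S = 10296990, n·T = 10411830.
Since n·S = 10296990 ≠ 10411830, S is off the plane and the points are not all coplanar.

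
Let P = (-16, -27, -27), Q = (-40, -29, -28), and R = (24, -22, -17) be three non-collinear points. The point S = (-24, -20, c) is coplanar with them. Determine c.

The plane through P, Q, R has equation −15x + 200y − 40z = -4080.
Substituting S: (-40)c + (-3640) = -4080, so c = 11.

11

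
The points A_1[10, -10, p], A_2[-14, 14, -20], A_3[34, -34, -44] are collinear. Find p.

Collinearity requires A_1A_2 × A_1A_3 = 0; each component is linear in p.
The x-component gives (-48)p + (-1536) = 0, so p = -32.
The remaining components then also vanish.

-32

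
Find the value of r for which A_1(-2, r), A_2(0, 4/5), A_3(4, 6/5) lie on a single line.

Collinearity: (A_1 − A_2) must be parallel to (A_3 − A_2) = (4, 2/5).
Cross-multiplying the components: (r − 4/5)·(4) = (-2)·(2/5).
Solving gives r = 3/5.

3/5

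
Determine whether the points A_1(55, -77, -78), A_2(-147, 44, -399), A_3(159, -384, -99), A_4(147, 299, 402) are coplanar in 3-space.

A normal to the plane through A_1, A_2, A_3 is n = A_1A_2 × A_1A_3 = (-101088, -37626, 49430).
The plane has equation n·P = -6518178. For A_4: n·A_4 = -6239250.
-6239250 ≠ -6518178, so A_4 is off the plane.

No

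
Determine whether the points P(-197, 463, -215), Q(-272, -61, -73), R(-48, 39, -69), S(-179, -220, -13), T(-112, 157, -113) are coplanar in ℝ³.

The plane through P, Q, R has normal n = PQ × PR = (-16296, 32108, 109876) and equation n·X = -5547024.
Checking the remaining points: n·S = -5575164, n·T = -5549880.
Since n·S = -5575164 ≠ -5547024, S is off the plane and the points are not all coplanar.

No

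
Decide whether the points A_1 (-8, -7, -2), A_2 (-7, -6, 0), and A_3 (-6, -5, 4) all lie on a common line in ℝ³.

No

A_1A_2 = (1, 1, 2), A_1A_3 = (2, 2, 6).
Comparing components 2 and 3: (1)(6) − (2)(2) = 2 ≠ 0, so A_1A_2 and A_1A_3 are not parallel and the points are not collinear.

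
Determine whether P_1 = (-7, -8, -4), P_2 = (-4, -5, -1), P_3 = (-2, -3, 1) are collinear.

Yes

P_1P_2 = (3, 3, 3), P_1P_3 = (5, 5, 5).
P_1P_2 × P_1P_3 = (0, 0, 0).
The cross product vanishes, so the three points are collinear.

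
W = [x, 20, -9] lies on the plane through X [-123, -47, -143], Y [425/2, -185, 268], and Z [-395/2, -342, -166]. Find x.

A normal to the plane is n = XY × XZ = (124419, -22903, -218507/2).
W lies in the plane iff n · XW = 0.
This gives (124419)x + (-870933) = 0, so x = 7.

7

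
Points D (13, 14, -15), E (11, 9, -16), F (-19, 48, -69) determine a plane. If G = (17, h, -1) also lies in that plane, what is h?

Coplanarity requires DE · (DF × DG) = 0.
DE = (-2, -5, -1), DF = (-32, 34, -54); the triple product is linear in h with coefficient -76 and constant term -912.
Setting it to zero: h = -12.

-12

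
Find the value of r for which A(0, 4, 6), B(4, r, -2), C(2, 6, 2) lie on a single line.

Collinearity requires AB × AC = 0; each component is linear in r.
The x-component gives (-4)r + (32) = 0, so r = 8.
The remaining components then also vanish.

8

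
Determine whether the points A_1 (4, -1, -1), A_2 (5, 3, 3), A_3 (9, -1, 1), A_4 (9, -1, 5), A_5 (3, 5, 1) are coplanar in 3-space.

No

The plane through A_1, A_2, A_3 has normal n = A_1A_2 × A_1A_3 = (8, 18, -20) and equation n·P = 34.
Checking the remaining points: n·A_4 = -46, n·A_5 = 94.
Since n·A_4 = -46 ≠ 34, A_4 is off the plane and the points are not all coplanar.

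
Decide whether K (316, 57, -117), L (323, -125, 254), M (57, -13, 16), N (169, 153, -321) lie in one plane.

With K as base: KL = (7, -182, 371), KM = (-259, -70, 133), KN = (-147, 96, -204).
KM × KN = (1512, -72387, -35154).
KL · (KM × KN) = 142884.
Since 142884 ≠ 0, the four points are not coplanar.

No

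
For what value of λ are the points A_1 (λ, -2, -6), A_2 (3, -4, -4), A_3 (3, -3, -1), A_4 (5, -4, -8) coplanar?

The points are coplanar iff A_1A_2 · (A_1A_3 × A_1A_4) = 0.
Expanding, this is linear in λ: (4)λ + (-28) = 0.
So λ = 7.

7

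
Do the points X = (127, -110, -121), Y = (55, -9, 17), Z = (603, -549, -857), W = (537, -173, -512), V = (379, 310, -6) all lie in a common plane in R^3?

The plane through X, Y, Z has normal n = XY × XZ = (-13754, 12696, -16468) and equation n·P = -1150690.
Checking the remaining points: n·W = -1150690, n·V = -1178198.
Since n·V = -1178198 ≠ -1150690, V is off the plane and the points are not all coplanar.

No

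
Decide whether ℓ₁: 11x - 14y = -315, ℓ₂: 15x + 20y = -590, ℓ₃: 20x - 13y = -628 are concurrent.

The three lines meet at one point iff the augmented coefficient matrix [aᵢ bᵢ cᵢ] has rank < 3, i.e. its determinant vanishes.
Here the determinant is -1785.
Nonzero, so no common point exists.

No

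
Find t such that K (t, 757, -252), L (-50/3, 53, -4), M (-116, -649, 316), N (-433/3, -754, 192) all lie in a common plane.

266/3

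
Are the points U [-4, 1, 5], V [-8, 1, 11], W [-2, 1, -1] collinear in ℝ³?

No

UV = (-4, 0, 6), UW = (2, 0, -6).
Comparing components 3 and 1: (6)(2) − (-4)(-6) = -12 ≠ 0, so UV and UW are not parallel and the points are not collinear.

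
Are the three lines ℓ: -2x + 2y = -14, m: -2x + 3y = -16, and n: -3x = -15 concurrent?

Yes

Intersecting ℓ and m: solving the 2×2 system gives (x, y) = (5, -2).
Substitute into n: (-3)(5) + (0)(-2) = -15.
This equals -15, so (5, -2) lies on all three lines and they are concurrent.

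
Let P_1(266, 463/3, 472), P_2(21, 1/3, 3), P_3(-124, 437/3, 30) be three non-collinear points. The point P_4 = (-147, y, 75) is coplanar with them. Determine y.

601/3

Coplanarity requires P_1P_2 · (P_1P_3 × P_1P_4) = 0.
P_1P_2 = (-245, -154, -469), P_1P_3 = (-390, -26/3, -442); the triple product is linear in y with coefficient 74620 and constant term -44846620/3.
Setting it to zero: y = 601/3.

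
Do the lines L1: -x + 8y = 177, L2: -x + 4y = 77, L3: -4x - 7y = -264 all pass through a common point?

No

Lines aᵢx + bᵢy = cᵢ with pairwise distinct directions are concurrent exactly when det[aᵢ bᵢ cᵢ] = 0.
Here the determinant is 12.
Nonzero, so no common point exists.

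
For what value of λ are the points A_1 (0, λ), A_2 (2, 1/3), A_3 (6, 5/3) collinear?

Collinearity: (A_1 − A_2) must be parallel to (A_3 − A_2) = (4, 4/3).
Cross-multiplying the components: (λ − 1/3)·(4) = (-2)·(4/3).
Solving gives λ = -1/3.

-1/3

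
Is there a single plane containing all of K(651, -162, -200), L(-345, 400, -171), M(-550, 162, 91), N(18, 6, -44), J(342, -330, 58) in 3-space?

No

The plane through K, L, M has normal n = KL × KM = (154146, 255007, 352258) and equation n·P = -11413688.
Checking the remaining points: n·N = -11194682, n·J = -11003414.
Since n·N = -11194682 ≠ -11413688, N is off the plane and the points are not all coplanar.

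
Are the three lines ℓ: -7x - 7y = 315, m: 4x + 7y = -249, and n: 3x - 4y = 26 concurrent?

Yes

Intersecting ℓ and m: solving the 2×2 system gives (x, y) = (-22, -23).
Substitute into n: (3)(-22) + (-4)(-23) = 26.
This equals 26, so (-22, -23) lies on all three lines and they are concurrent.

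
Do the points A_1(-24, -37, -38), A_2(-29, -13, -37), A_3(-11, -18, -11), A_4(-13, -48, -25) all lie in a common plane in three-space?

Yes

A normal to the plane through A_1, A_2, A_3 is n = A_1A_2 × A_1A_3 = (629, 148, -407).
The plane has equation n·P = -5106. For A_4: n·A_4 = -5106.
Equal, so A_4 lies in the plane and all four are coplanar.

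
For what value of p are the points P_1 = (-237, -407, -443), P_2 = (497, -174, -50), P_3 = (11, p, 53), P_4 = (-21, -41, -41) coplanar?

49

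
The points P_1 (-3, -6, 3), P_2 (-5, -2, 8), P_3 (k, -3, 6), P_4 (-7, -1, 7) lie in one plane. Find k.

-5

Coplanarity ⇔ det[P_1P_2; P_1P_3; P_1P_4] = 0.
Expanding, this is linear in k: (9)k + (45) = 0.
So k = -5.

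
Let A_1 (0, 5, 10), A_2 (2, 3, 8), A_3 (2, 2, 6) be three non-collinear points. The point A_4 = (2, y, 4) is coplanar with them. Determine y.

Coplanarity requires A_1A_2 · (A_1A_3 × A_1A_4) = 0.
A_1A_2 = (2, -2, -2), A_1A_3 = (2, -3, -4); the triple product is linear in y with coefficient 4 and constant term -4.
Setting it to zero: y = 1.

1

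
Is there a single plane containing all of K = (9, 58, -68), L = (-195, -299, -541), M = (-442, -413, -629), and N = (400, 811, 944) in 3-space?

With K as base: KL = (-204, -357, -473), KM = (-451, -471, -561), KN = (391, 753, 1012).
KM × KN = (-54219, 237061, -155442).
KL · (KM × KN) = -46035.
Since -46035 ≠ 0, the four points are not coplanar.

No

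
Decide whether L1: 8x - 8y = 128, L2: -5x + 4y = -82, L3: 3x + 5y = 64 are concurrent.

Yes

Lines aᵢx + bᵢy = cᵢ with pairwise distinct directions are concurrent exactly when det[aᵢ bᵢ cᵢ] = 0.
Here the determinant is 0.
It vanishes, so the lines are concurrent at (18, 2).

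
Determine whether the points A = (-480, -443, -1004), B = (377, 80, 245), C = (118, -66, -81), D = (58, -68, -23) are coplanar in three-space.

No

The four points are coplanar iff the 3×3 determinant with rows AB, AC, AD is zero.
Rows: (857, 523, 1249), (598, 377, 923), (538, 375, 981).
Expanding along the first row: (857)(23712) − (523)(90064) + (1249)(21424) = -23712.
Nonzero ⇒ not coplanar.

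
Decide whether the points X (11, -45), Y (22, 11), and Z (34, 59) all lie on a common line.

XY = (11, 56), XZ = (23, 104).
Twice the signed area of △XYZ is (11)(104) − (56)(23) = -144.
The area is nonzero, so the three points are not collinear.

No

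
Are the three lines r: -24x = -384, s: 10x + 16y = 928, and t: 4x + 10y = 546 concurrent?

Intersecting r and s: solving the 2×2 system gives (x, y) = (16, 48).
Substitute into t: (4)(16) + (10)(48) = 544.
But t requires 546 ≠ 544, so the three lines have no common point.

No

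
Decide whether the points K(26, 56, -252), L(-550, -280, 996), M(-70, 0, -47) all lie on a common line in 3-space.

No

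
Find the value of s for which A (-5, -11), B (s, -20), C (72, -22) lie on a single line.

58

The three points are collinear iff det[AB; AC] = 0.
This determinant is linear in s: (-11)s + (638) = 0, so s = 58.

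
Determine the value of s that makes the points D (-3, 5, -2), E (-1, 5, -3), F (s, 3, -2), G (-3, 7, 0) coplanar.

-7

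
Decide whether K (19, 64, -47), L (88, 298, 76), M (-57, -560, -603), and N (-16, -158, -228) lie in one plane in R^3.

Yes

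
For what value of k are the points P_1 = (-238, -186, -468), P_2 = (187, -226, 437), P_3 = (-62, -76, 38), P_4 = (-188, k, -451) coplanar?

-277

Normal to plane P_1P_2P_3: n = (-119790, -55770, 53790); plane equation n·P = 13709520.
Requiring n·P_4 = 13709520: (-55770)k + (-1738770) = 13709520.
So k = -277.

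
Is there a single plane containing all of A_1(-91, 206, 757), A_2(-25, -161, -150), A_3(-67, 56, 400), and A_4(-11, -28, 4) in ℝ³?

Yes

A normal to the plane through A_1, A_2, A_3 is n = A_1A_2 × A_1A_3 = (-5031, 1794, -1092).
The plane has equation n·P = 741. For A_4: n·A_4 = 741.
Equal, so A_4 lies in the plane and all four are coplanar.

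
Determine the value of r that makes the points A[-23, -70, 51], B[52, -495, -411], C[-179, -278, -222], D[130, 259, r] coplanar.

460

Normal to plane ABC: n = (19929, 92547, -81900); plane equation n·P = -11113557.
Requiring n·D = -11113557: (-81900)r + (26560443) = -11113557.
So r = 460.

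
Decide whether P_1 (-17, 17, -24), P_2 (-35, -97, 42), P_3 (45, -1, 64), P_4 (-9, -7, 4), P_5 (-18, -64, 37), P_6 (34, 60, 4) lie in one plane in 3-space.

Yes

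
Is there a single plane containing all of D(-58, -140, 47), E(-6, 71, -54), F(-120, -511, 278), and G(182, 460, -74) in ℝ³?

No

The four points are coplanar iff the 3×3 determinant with rows DE, DF, DG is zero.
Rows: (52, 211, -101), (-62, -371, 231), (240, 600, -121).
Expanding along the first row: (52)(-93709) − (211)(-47938) + (-101)(51840) = 6210.
Nonzero ⇒ not coplanar.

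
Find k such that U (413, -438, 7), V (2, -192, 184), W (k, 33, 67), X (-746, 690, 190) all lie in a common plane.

Coplanarity ⇔ det[UV; UW; UX] = 0.
Expanding, this is linear in k: (154638)k + (8041176) = 0.
So k = -52.

-52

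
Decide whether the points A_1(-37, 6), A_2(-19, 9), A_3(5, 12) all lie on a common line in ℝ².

No

A_1A_2 = (18, 3), A_1A_3 = (42, 6).
det[A_1A_2; A_1A_3] = (18)(6) − (3)(42) = -18.
The determinant is nonzero, so they are not collinear.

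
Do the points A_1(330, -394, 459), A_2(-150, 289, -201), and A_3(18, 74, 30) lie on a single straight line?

No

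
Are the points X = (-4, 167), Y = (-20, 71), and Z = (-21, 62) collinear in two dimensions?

No

XY = (-16, -96), XZ = (-17, -105).
Twice the signed area of △XYZ is (-16)(-105) − (-96)(-17) = 48.
The area is nonzero, so the three points are not collinear.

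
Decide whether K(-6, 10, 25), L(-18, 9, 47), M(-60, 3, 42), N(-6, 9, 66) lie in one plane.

A normal to the plane through K, L, M is n = KL × KM = (137, -984, 30).
The plane has equation n·P = -9912. For N: n·N = -7698.
-7698 ≠ -9912, so N is off the plane.

No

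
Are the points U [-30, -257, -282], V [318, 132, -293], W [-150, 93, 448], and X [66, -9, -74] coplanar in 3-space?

With U as base: UV = (348, 389, -11), UW = (-120, 350, 730), UX = (96, 248, 208).
UW × UX = (-108240, 95040, -63360).
UV · (UW × UX) = 0.
The scalar triple product vanishes, so the four points are coplanar.

Yes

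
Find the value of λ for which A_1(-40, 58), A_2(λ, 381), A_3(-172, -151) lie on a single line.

164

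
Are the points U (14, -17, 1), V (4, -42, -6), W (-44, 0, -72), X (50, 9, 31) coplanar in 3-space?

No

With U as base: UV = (-10, -25, -7), UW = (-58, 17, -73), UX = (36, 26, 30).
UW × UX = (2408, -888, -2120).
UV · (UW × UX) = 12960.
Since 12960 ≠ 0, the four points are not coplanar.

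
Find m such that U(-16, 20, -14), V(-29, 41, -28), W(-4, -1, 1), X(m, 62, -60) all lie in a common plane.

Normal to plane UVW: n = (21, 27, 21); plane equation n·P = -90.
Requiring n·X = -90: (21)m + (414) = -90.
So m = -24.

-24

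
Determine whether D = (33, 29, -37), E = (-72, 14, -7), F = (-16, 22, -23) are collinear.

DE = (-105, -15, 30), DF = (-49, -7, 14).
DE × DF = (0, 0, 0).
The cross product vanishes, so the three points are collinear.

Yes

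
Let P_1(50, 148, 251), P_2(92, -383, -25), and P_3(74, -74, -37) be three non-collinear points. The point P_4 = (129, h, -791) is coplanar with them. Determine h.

Coplanarity requires P_1P_2 · (P_1P_3 × P_1P_4) = 0.
P_1P_2 = (42, -531, -276), P_1P_3 = (24, -222, -288); the triple product is linear in h with coefficient 5472 and constant term 2867328.
Setting it to zero: h = -524.

-524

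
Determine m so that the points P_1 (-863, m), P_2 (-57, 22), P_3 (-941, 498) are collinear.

Collinearity: (P_1 − P_2) must be parallel to (P_3 − P_2) = (-884, 476).
Cross-multiplying the components: (m − 22)·(-884) = (-806)·(476).
Solving gives m = 456.

456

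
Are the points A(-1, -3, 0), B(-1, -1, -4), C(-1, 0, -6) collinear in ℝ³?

AB = (0, 2, -4), AC = (0, 3, -6).
Each component of AC is 3/2 times the corresponding component of AB, so AC = 3/2·AB and the points are collinear.

Yes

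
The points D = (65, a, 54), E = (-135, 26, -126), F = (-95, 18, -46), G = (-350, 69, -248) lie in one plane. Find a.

-14

Coplanarity ⇔ det[DE; DF; DG] = 0.
Expanding, this is linear in a: (12320)a + (172480) = 0.
So a = -14.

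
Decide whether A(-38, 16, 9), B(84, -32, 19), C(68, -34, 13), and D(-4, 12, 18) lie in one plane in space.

No

With A as base: AB = (122, -48, 10), AC = (106, -50, 4), AD = (34, -4, 9).
AC × AD = (-434, -818, 1276).
AB · (AC × AD) = -924.
Since -924 ≠ 0, the four points are not coplanar.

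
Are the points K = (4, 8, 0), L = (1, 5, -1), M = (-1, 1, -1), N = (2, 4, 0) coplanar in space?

Yes

A normal to the plane through K, L, M is n = KL × KM = (-4, 2, 6).
The plane has equation n·P = 0. For N: n·N = 0.
Equal, so N lies in the plane and all four are coplanar.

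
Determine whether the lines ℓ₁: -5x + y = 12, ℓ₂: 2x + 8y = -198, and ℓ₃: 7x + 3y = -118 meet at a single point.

Lines aᵢx + bᵢy = cᵢ with pairwise distinct directions are concurrent exactly when det[aᵢ bᵢ cᵢ] = 0.
Here the determinant is 0.
It vanishes, so the lines are concurrent at (-7, -23).

Yes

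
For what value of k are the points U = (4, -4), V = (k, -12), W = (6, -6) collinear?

Collinearity: (V − U) must be parallel to (W − U) = (2, -2).
Cross-multiplying the components: (k − 4)·(-2) = (-8)·(2).
Solving gives k = 12.

12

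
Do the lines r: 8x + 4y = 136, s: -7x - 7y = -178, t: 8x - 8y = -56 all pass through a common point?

Intersecting r and s: solving the 2×2 system gives (x, y) = (60/7, 118/7).
Substitute into t: (8)(60/7) + (-8)(118/7) = -464/7.
But t requires -56 ≠ -464/7, so the three lines have no common point.

No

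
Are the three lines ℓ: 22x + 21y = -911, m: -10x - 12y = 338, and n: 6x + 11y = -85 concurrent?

Intersecting ℓ and m: solving the 2×2 system gives (x, y) = (-71, 31).
Substitute into n: (6)(-71) + (11)(31) = -85.
This equals -85, so (-71, 31) lies on all three lines and they are concurrent.

Yes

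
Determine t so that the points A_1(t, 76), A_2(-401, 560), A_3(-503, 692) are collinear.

-27

Collinearity: (A_1 − A_2) must be parallel to (A_3 − A_2) = (-102, 132).
Cross-multiplying the components: (t − (-401))·(132) = (-484)·(-102).
Solving gives t = -27.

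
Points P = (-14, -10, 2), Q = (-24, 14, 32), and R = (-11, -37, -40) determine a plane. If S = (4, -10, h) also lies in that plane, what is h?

Coplanarity requires PQ · (PR × PS) = 0.
PQ = (-10, 24, 30), PR = (3, -27, -42); the triple product is linear in h with coefficient 198 and constant term -3960.
Setting it to zero: h = 20.

20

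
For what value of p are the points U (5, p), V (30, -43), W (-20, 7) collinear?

The three points are collinear iff det[UV; UW] = 0.
This determinant is linear in p: (-50)p + (-900) = 0, so p = -18.

-18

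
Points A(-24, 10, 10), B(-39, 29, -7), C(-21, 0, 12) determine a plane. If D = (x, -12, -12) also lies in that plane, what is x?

Coplanarity requires AB · (AC × AD) = 0.
AB = (-15, 19, -17), AC = (3, -10, 2); the triple product is linear in x with coefficient -132 and constant term -4752.
Setting it to zero: x = -36.

-36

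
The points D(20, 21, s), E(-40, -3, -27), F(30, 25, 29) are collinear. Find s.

21

Direction EF = (70, 28, 56). From the x-coordinate of D, the parameter along the line is τ = (20 − (-40))/70 = 6/7.
Then s = (-27) + 6/7·(56) = 21.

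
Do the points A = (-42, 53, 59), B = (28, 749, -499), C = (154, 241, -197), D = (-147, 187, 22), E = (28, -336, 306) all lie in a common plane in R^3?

Yes

The plane through A, B, C has normal n = AB × AC = (-73272, -91448, -123256) and equation n·P = -9041424.
Checking the remaining points: n·D = -9041424, n·E = -9041424.
All equal -9041424, so all 5 points lie in one plane.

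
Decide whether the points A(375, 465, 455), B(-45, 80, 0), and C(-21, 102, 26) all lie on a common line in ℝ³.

Yes

AB = (-420, -385, -455), AC = (-396, -363, -429).
Each component of AC is 33/35 times the corresponding component of AB, so AC = 33/35·AB and the points are collinear.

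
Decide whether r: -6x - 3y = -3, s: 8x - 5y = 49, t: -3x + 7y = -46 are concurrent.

Lines aᵢx + bᵢy = cᵢ with pairwise distinct directions are concurrent exactly when det[aᵢ bᵢ cᵢ] = 0.
Here the determinant is -108.
Nonzero, so no common point exists.

No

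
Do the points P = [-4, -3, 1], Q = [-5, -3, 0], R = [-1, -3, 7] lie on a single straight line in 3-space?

PQ = (-1, 0, -1), PR = (3, 0, 6).
Comparing components 3 and 1: (-1)(3) − (-1)(6) = 3 ≠ 0, so PQ and PR are not parallel and the points are not collinear.

No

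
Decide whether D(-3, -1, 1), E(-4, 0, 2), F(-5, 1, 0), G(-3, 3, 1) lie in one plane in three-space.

No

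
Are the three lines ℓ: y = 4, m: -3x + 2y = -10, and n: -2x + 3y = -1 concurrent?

No

Lines aᵢx + bᵢy = cᵢ with pairwise distinct directions are concurrent exactly when det[aᵢ bᵢ cᵢ] = 0.
Here the determinant is -3.
Nonzero, so no common point exists.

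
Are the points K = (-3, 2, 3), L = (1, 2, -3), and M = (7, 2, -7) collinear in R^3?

No

KL = (4, 0, -6), KM = (10, 0, -10).
Comparing components 3 and 1: (-6)(10) − (4)(-10) = -20 ≠ 0, so KL and KM are not parallel and the points are not collinear.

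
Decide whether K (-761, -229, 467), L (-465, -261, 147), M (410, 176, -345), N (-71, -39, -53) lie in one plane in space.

Yes

With K as base: KL = (296, -32, -320), KM = (1171, 405, -812), KN = (690, 190, -520).
KM × KN = (-56320, 48640, -56960).
KL · (KM × KN) = 0.
The scalar triple product vanishes, so the four points are coplanar.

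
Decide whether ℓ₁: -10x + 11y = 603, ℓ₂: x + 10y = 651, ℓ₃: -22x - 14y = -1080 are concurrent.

Lines aᵢx + bᵢy = cᵢ with pairwise distinct directions are concurrent exactly when det[aᵢ bᵢ cᵢ] = 0.
Here the determinant is -4584.
Nonzero, so no common point exists.

No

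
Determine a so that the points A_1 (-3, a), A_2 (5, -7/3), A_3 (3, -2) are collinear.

Collinearity: (A_1 − A_2) must be parallel to (A_3 − A_2) = (-2, 1/3).
Cross-multiplying the components: (a − (-7/3))·(-2) = (-8)·(1/3).
Solving gives a = -1.

-1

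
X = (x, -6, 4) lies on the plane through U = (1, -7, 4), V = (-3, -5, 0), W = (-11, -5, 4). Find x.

-5

A normal to the plane is n = UV × UW = (8, 48, 16).
X lies in the plane iff n · UX = 0.
This gives (8)x + (40) = 0, so x = -5.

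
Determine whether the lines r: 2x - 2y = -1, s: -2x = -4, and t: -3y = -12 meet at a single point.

No

Intersecting r and s: solving the 2×2 system gives (x, y) = (2, 5/2).
Substitute into t: (0)(2) + (-3)(5/2) = -15/2.
But t requires -12 ≠ -15/2, so the three lines have no common point.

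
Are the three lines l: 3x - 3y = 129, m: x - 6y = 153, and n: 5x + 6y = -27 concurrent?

Yes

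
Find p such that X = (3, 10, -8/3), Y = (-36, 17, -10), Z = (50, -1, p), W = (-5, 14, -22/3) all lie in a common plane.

28/3

Normal to plane XYW: n = (-10/3, -370/3, -100); plane equation n·P = -2930/3.
Requiring n·Z = -2930/3: (-100)p + (-130/3) = -2930/3.
So p = 28/3.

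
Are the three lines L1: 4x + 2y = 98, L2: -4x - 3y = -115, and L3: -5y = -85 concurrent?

Yes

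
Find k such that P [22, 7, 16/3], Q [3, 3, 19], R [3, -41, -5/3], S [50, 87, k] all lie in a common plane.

20

The points are coplanar iff PQ · (PR × PS) = 0.
Expanding, this is linear in k: (836)k + (-16720) = 0.
So k = 20.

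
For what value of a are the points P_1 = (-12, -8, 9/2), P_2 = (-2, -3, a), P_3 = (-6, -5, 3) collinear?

Collinearity requires P_1P_2 × P_1P_3 = 0; each component is linear in a.
The x-component gives (-3)a + (6) = 0, so a = 2.
The remaining components then also vanish.

2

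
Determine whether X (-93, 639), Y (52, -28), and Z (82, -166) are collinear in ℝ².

Yes

XY = (145, -667), XZ = (175, -805).
Twice the signed area of △XYZ is (145)(-805) − (-667)(175) = 0.
The triangle is degenerate (zero area), so the points are collinear.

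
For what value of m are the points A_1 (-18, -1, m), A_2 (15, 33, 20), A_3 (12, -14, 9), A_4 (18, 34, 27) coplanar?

-59

Coplanarity ⇔ det[A_1A_2; A_1A_3; A_1A_4] = 0.
Expanding, this is linear in m: (-138)m + (-8142) = 0.
So m = -59.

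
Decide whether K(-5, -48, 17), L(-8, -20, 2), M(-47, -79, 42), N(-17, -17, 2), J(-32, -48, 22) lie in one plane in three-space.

Yes

The plane through K, L, M has normal n = KL × KM = (235, 705, 1269) and equation n·P = -13442.
Checking the remaining points: n·N = -13442, n·J = -13442.
All equal -13442, so all 5 points lie in one plane.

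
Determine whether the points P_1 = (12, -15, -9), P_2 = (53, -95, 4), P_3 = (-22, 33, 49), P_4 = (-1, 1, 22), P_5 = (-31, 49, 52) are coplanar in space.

Yes

The plane through P_1, P_2, P_3 has normal n = P_1P_2 × P_1P_3 = (-5264, -2820, -752) and equation n·P = -14100.
Checking the remaining points: n·P_4 = -14100, n·P_5 = -14100.
All equal -14100, so all 5 points lie in one plane.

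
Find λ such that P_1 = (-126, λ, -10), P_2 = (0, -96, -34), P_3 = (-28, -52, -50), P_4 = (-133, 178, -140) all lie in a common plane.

-106

Coplanarity ⇔ det[P_1P_2; P_1P_3; P_1P_4] = 0.
Expanding, this is linear in λ: (840)λ + (89040) = 0.
So λ = -106.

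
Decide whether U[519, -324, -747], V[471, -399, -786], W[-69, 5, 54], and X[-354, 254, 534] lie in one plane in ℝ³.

A normal to the plane through U, V, W is n = UV × UW = (-47244, 61380, -59892).
The plane has equation n·P = 332568. For X: n·X = 332568.
Equal, so X lies in the plane and all four are coplanar.

Yes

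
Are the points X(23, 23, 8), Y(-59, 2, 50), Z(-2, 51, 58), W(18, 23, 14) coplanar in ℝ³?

No

The four points are coplanar iff the 3×3 determinant with rows XY, XZ, XW is zero.
Rows: (-82, -21, 42), (-25, 28, 50), (-5, 0, 6).
Expanding along the first row: (-82)(168) − (-21)(100) + (42)(140) = -5796.
Nonzero ⇒ not coplanar.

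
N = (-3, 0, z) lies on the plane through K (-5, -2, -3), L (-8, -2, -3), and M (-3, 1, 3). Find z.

1

Coplanarity requires KL · (KM × KN) = 0.
KL = (-3, 0, 0), KM = (2, 3, 6); the triple product is linear in z with coefficient -9 and constant term 9.
Setting it to zero: z = 1.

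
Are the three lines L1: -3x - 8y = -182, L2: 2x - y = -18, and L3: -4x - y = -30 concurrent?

Yes

Intersecting L1 and L2: solving the 2×2 system gives (x, y) = (2, 22).
Substitute into L3: (-4)(2) + (-1)(22) = -30.
This equals -30, so (2, 22) lies on all three lines and they are concurrent.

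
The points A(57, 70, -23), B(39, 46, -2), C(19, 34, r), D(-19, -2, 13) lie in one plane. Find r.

-5

Normal to plane ABD: n = (648, -948, -528); plane equation n·P = -17280.
Requiring n·C = -17280: (-528)r + (-19920) = -17280.
So r = -5.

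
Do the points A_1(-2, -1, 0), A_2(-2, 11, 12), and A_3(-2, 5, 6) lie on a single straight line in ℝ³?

Yes

A_1A_2 = (0, 12, 12), A_1A_3 = (0, 6, 6).
A_1A_2 × A_1A_3 = (0, 0, 0).
The cross product vanishes, so the three points are collinear.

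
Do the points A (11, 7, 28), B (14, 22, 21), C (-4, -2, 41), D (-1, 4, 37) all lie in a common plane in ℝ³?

Yes

The four points are coplanar iff the 3×3 determinant with rows AB, AC, AD is zero.
Rows: (3, 15, -7), (-15, -9, 13), (-12, -3, 9).
Expanding along the first row: (3)(-42) − (15)(21) + (-7)(-63) = 0.
Zero determinant ⇒ coplanar.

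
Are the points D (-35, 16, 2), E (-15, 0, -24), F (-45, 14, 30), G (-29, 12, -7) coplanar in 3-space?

Yes

The four points are coplanar iff the 3×3 determinant with rows DE, DF, DG is zero.
Rows: (20, -16, -26), (-10, -2, 28), (6, -4, -9).
Expanding along the first row: (20)(130) − (-16)(-78) + (-26)(52) = 0.
Zero determinant ⇒ coplanar.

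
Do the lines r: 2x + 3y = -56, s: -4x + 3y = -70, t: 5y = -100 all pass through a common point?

No

Lines aᵢx + bᵢy = cᵢ with pairwise distinct directions are concurrent exactly when det[aᵢ bᵢ cᵢ] = 0.
Here the determinant is 20.
Nonzero, so no common point exists.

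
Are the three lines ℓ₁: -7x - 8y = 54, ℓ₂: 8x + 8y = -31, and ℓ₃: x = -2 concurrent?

The three lines meet at one point iff the augmented coefficient matrix [aᵢ bᵢ cᵢ] has rank < 3, i.e. its determinant vanishes.
Here the determinant is -200.
Nonzero, so no common point exists.

No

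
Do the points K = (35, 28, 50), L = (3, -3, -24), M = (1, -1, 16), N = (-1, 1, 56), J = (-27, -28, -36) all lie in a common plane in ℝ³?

No

The plane through K, L, M has normal n = KL × KM = (-1092, 1428, -126) and equation n·P = -4536.
Checking the remaining points: n·N = -4536, n·J = -5964.
Since n·J = -5964 ≠ -4536, J is off the plane and the points are not all coplanar.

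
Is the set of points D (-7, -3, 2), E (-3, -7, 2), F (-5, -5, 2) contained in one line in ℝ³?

Yes

DE = (4, -4, 0), DF = (2, -2, 0).
DE × DF = (0, 0, 0).
The cross product vanishes, so the three points are collinear.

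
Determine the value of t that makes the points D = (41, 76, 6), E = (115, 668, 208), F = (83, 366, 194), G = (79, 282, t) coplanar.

Normal to plane DEF: n = (52716, -5428, -3404); plane equation n·P = 1728404.
Requiring n·G = 1728404: (-3404)t + (2633868) = 1728404.
So t = 266.

266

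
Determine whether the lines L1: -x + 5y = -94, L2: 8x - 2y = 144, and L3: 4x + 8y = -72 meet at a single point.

Yes

Intersecting L1 and L2: solving the 2×2 system gives (x, y) = (14, -16).
Substitute into L3: (4)(14) + (8)(-16) = -72.
This equals -72, so (14, -16) lies on all three lines and they are concurrent.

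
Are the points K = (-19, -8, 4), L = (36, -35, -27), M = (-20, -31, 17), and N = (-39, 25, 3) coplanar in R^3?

Yes

A normal to the plane through K, L, M is n = KL × KM = (-1064, -684, -1292).
The plane has equation n·P = 20520. For N: n·N = 20520.
Equal, so N lies in the plane and all four are coplanar.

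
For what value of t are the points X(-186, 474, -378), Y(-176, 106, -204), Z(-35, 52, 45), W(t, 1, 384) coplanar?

163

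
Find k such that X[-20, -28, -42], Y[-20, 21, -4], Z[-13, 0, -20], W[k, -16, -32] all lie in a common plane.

Normal to plane XYZ: n = (14, 266, -343); plane equation n·P = 6678.
Requiring n·W = 6678: (14)k + (6720) = 6678.
So k = -3.

-3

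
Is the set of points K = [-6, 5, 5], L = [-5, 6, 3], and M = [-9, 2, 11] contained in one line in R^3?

Yes

KL = (1, 1, -2), KM = (-3, -3, 6).
KL × KM = (0, 0, 0).
The cross product vanishes, so the three points are collinear.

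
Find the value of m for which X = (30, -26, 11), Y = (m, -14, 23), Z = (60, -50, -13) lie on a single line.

15

Direction XZ = (30, -24, -24). From the y-coordinate of Y, the parameter along the line is τ = (-14 − (-26))/(-24) = -1/2.
Then m = 30 + (-1/2)·(30) = 15.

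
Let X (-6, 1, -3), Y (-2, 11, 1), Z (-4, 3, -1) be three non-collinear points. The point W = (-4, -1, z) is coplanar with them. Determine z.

-1

Coplanarity requires XY · (XZ × XW) = 0.
XY = (4, 10, 4), XZ = (2, 2, 2); the triple product is linear in z with coefficient -12 and constant term -12.
Setting it to zero: z = -1.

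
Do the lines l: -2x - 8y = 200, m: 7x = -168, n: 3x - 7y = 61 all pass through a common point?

Intersecting l and m: solving the 2×2 system gives (x, y) = (-24, -19).
Substitute into n: (3)(-24) + (-7)(-19) = 61.
This equals 61, so (-24, -19) lies on all three lines and they are concurrent.

Yes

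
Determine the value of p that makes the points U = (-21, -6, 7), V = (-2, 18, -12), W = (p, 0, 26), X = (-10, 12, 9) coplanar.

-21

Normal to plane UVX: n = (390, -247, 78); plane equation n·P = -6162.
Requiring n·W = -6162: (390)p + (2028) = -6162.
So p = -21.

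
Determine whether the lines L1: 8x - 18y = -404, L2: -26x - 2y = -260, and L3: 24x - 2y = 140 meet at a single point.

Yes

The three lines meet at one point iff the augmented coefficient matrix [aᵢ bᵢ cᵢ] has rank < 3, i.e. its determinant vanishes.
Here the determinant is 0.
It vanishes, so the lines are concurrent at (8, 26).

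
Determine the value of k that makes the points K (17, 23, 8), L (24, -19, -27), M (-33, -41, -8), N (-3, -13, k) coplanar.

-6

Normal to plane KLM: n = (-1568, 1862, -2548); plane equation n·P = -4214.
Requiring n·N = -4214: (-2548)k + (-19502) = -4214.
So k = -6.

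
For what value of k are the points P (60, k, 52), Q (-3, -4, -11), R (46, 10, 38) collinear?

14

Direction QR = (49, 14, 49). From the x-coordinate of P, the parameter along the line is τ = (60 − (-3))/49 = 9/7.
Then k = (-4) + 9/7·(14) = 14.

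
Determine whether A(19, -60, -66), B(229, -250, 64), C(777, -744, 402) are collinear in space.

No

AB = (210, -190, 130), AC = (758, -684, 468).
Comparing components 3 and 1: (130)(758) − (210)(468) = 260 ≠ 0, so AB and AC are not parallel and the points are not collinear.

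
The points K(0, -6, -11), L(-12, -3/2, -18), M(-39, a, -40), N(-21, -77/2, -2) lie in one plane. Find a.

41/2

Normal to plane KLN: n = (-187, 255, 969/2); plane equation n·P = -13719/2.
Requiring n·M = -13719/2: (255)a + (-12087) = -13719/2.
So a = 41/2.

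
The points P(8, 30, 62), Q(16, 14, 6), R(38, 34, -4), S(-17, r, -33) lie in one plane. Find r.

-40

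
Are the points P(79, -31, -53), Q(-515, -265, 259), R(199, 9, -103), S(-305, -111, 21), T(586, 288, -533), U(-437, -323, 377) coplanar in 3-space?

The plane through P, Q, R has normal n = PQ × PR = (-780, 7740, 4320) and equation n·X = -530520.
Checking the remaining points: n·S = -530520, n·T = -530520, n·U = -530520.
All equal -530520, so all 6 points lie in one plane.

Yes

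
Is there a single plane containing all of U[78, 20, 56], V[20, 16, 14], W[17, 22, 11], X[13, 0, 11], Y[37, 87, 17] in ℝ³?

Yes

The plane through U, V, W has normal n = UV × UW = (264, -48, -360) and equation n·P = -528.
Checking the remaining points: n·X = -528, n·Y = -528.
All equal -528, so all 5 points lie in one plane.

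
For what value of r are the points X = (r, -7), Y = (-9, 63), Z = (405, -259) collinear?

The three points are collinear iff det[XY; XZ] = 0.
This determinant is linear in r: (322)r + (-26082) = 0, so r = 81.

81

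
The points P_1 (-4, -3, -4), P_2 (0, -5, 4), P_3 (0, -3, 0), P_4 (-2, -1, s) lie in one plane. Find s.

-6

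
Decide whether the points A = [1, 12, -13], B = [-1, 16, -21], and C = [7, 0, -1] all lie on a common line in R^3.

No

AB = (-2, 4, -8), AC = (6, -12, 12).
Comparing components 2 and 3: (4)(12) − (-8)(-12) = -48 ≠ 0, so AB and AC are not parallel and the points are not collinear.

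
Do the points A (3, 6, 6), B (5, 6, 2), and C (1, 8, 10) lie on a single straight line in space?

AB = (2, 0, -4), AC = (-2, 2, 4).
Comparing components 2 and 3: (0)(4) − (-4)(2) = 8 ≠ 0, so AB and AC are not parallel and the points are not collinear.

No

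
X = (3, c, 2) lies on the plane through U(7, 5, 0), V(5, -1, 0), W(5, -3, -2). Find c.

-5

Coplanarity requires UV · (UW × UX) = 0.
UV = (-2, -6, 0), UW = (-2, -8, -2); the triple product is linear in c with coefficient -4 and constant term -20.
Setting it to zero: c = -5.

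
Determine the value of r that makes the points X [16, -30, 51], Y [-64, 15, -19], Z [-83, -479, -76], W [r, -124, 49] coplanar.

22

Coplanarity ⇔ det[XY; XZ; XW] = 0.
Expanding, this is linear in r: (-37145)r + (817190) = 0.
So r = 22.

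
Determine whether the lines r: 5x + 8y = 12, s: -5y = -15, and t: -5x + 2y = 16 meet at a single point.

No

Lines aᵢx + bᵢy = cᵢ with pairwise distinct directions are concurrent exactly when det[aᵢ bᵢ cᵢ] = 0.
Here the determinant is 50.
Nonzero, so no common point exists.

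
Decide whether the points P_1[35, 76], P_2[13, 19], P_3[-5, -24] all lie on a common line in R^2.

P_1P_2 = (-22, -57), P_1P_3 = (-40, -100).
If collinear, P_1P_3 would be a scalar multiple of P_1P_2. But (-22)·(-100) ≠ (-57)·(-40) (difference -80), so they are not parallel; the points are not collinear.

No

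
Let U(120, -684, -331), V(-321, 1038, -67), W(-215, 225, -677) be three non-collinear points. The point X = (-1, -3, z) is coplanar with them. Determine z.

27

The plane through U, V, W has equation −835788x − 241026y + 176001z = 6310893.
Substituting X: (176001)z + (1558866) = 6310893, so z = 27.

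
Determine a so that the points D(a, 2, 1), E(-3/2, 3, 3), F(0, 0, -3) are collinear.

-1

Direction EF = (3/2, -3, -6). From the y-coordinate of D, the parameter along the line is τ = (2 − 3)/(-3) = 1/3.
Then a = (-3/2) + 1/3·(3/2) = -1.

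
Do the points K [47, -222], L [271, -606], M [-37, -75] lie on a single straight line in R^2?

No

KL = (224, -384), KM = (-84, 147).
Twice the signed area of △KLM is (224)(147) − (-384)(-84) = 672.
The area is nonzero, so the three points are not collinear.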